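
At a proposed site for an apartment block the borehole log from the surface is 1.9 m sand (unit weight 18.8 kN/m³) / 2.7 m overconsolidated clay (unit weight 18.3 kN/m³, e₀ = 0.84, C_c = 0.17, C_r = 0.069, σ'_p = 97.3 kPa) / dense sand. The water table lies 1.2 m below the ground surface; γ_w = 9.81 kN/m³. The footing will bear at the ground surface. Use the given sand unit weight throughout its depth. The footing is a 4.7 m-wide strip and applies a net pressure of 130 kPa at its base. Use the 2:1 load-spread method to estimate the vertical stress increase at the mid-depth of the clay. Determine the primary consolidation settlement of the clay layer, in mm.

S_c ≈ 58.9 mm

Mid-depth of clay below the ground surface: z = 1.9 + 2.7/2 = 3.25 m.
Total vertical stress at mid-clay: σ_v = 18.8×1.9 + 18.3×1.35 = 60.425 kPa.
Pore pressure: u = 9.81×(3.25 − 1.2) = 20.11 kPa.
Initial effective stress: σ'_0 = σ_v − u = 60.425 − 20.11 = 40.315 kPa.
Stress increase at mid-clay by the 2:1 spreading method:
Δσ = qB/(B+z) = 130×4.7/(4.7+3.25) = 76.855 kPa
Final effective stress: σ'_f = 40.315 + 76.855 = 117.17 kPa.
σ'_f = 117.17 > σ'_p = 97.3 kPa, so the stress path crosses the preconsolidation pressure — recompression up to σ'_p, then virgin compression beyond:
S_c = H/(1+e₀)·[C_r·log₁₀(σ'_p/σ'_0) + C_c·log₁₀(σ'_f/σ'_p)]
    = 2.7/1.84 × [0.069×log₁₀(97.3/40.315) + 0.17×log₁₀(117.17/97.3)]
    = 1.4674 × [0.026403 + 0.01372] = 0.05888 m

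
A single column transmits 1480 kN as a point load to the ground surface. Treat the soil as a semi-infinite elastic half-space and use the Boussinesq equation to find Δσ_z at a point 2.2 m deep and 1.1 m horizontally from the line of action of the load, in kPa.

Δσ_z ≈ 83.6 kPa

Boussinesq vertical stress below a point load on an elastic half-space:
Δσ_z = 3P/(2πz²) · [1 + (r/z)²]^(−5/2)
r/z = 1.1/2.2 = 0.5; [1+(r/z)²]^(−5/2) = 0.57243.
Δσ_z = 3×1480/(2π×2.2²) × 0.57243 = 146 × 0.57243 = 83.57 kPa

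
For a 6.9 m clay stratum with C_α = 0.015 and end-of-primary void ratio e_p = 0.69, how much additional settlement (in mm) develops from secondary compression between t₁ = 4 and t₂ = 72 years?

S_s ≈ 76.9 mm

Secondary compression: S_s = C_α·H/(1+e_p)·log₁₀(t₂/t₁)
S_s = 0.015×6.9/(1+0.69)×log₁₀(72/4)
    = 0.06124 × 1.255 = 0.07688 m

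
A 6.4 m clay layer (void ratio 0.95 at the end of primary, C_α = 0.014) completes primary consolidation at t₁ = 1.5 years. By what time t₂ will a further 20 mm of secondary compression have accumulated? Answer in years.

t₂ ≈ 4.09 years

S_s = C_α·H/(1+e_p)·log₁₀(t₂/t₁) ⇒ log₁₀(t₂/t₁) = S_s·(1+e_p)/(C_α·H).
log₁₀(t₂/t₁) = 0.02 × (1+0.95) / (0.014×6.4) = 0.4353
t₂ = t₁ × 10^0.4353 = 1.5 × 2.724 = 4.087 years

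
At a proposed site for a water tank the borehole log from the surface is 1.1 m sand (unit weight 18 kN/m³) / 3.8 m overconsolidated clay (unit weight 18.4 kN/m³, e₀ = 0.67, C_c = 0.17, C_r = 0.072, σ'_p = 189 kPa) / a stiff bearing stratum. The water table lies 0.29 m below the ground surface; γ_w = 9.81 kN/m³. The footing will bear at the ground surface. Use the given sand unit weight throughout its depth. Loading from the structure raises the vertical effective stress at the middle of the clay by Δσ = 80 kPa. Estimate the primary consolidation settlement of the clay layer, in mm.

S_c ≈ 95.7 mm

Mid-depth of clay below the ground surface: z = 1.1 + 3.8/2 = 3 m.
Total vertical stress at mid-clay: σ_v = 18×1.1 + 18.4×1.9 = 54.76 kPa.
Pore pressure: u = 9.81×(3 − 0.29) = 26.585 kPa.
Initial effective stress: σ'_0 = σ_v − u = 54.76 − 26.585 = 28.175 kPa.
Final effective stress: σ'_f = 28.175 + 80 = 108.17 kPa.
σ'_f = 108.17 ≤ σ'_p = 189 kPa, so the clay remains overconsolidated and only the recompression index applies:
S_c = C_r·H/(1+e₀)·log₁₀(σ'_f/σ'_0) = 0.072×3.8/1.67×log₁₀(108.17/28.175)
    = 0.16383 × 0.58424 = 0.09572 m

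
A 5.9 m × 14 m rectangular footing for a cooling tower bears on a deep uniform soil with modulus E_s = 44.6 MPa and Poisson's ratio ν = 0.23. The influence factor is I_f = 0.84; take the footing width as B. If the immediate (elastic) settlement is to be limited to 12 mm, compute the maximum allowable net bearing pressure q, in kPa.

q ≈ 114 kPa

E_s = 44.6 MPa = 44600 kPa.
S_e = q·B·(1−ν²)/E_s · I_f  ⇒  q = S_e·E_s / (B·(1−ν²)·I_f).
q = 0.012 × 44600 / (5.9 × 0.9471 × 0.84) = 114 kPa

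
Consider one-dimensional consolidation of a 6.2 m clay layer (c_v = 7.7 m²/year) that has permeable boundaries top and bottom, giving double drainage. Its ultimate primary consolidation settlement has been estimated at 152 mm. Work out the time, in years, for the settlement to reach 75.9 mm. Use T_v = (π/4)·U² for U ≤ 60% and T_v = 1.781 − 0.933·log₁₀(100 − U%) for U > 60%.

Drainage path length: H_d = H/2 = 3.1 m (double drainage).
U = S(t)/S_ult = 75.9/152 = 0.4993.
U ≤ 60%: T_v = (π/4)·U² = (π/4)×0.49934² = 0.19583.
t = T_v·H_d²/c_v = 0.19583×3.1²/7.7 = 0.2444 years.

t ≈ 0.244 years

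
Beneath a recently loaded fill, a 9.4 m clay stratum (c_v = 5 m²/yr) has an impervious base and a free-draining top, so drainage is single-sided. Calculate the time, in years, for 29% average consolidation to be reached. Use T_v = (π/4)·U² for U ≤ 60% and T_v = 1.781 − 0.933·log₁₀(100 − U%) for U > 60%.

Drainage path length: H_d = H = 9.4 m (single drainage).
U ≤ 60%: T_v = (π/4)·U² = (π/4)×0.29² = 0.066052.
t = T_v·H_d²/c_v = 0.066052×9.4²/5 = 1.167 years.

t ≈ 1.17 years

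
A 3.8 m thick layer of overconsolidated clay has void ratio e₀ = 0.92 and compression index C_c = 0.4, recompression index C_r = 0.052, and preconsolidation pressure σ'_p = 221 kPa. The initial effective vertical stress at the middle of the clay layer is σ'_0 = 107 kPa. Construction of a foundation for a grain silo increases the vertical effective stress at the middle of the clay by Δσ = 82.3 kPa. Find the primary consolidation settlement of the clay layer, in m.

S_c ≈ 0.0255 m

Final effective stress: σ'_f = 107 + 82.3 = 189.3 kPa.
σ'_f = 189.3 ≤ σ'_p = 221 kPa, so the clay remains overconsolidated and only the recompression index applies:
S_c = C_r·H/(1+e₀)·log₁₀(σ'_f/σ'_0) = 0.052×3.8/1.92×log₁₀(189.3/107)
    = 0.10292 × 0.24777 = 0.0255 m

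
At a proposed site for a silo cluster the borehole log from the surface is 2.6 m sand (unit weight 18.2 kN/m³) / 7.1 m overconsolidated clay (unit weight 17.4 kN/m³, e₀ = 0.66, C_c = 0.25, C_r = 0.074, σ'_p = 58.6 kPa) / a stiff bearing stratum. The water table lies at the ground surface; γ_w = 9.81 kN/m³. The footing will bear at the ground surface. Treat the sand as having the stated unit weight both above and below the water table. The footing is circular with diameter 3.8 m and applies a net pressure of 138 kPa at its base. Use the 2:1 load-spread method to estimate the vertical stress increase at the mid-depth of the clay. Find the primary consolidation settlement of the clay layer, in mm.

S_c ≈ 100 mm

Mid-depth of clay below the ground surface: z = 2.6 + 7.1/2 = 6.15 m.
Total vertical stress at mid-clay: σ_v = 18.2×2.6 + 17.4×3.55 = 109.09 kPa.
Pore pressure: u = 9.81×(6.15 − 0) = 60.332 kPa.
Initial effective stress: σ'_0 = σ_v − u = 109.09 − 60.332 = 48.758 kPa.
Stress increase at mid-clay by the 2:1 spreading method:
Δσ ≈ qD²/(D+z)² = 138×3.8²/(3.8+6.15)² = 20.128 kPa
Final effective stress: σ'_f = 48.758 + 20.128 = 68.886 kPa.
σ'_f = 68.886 > σ'_p = 58.6 kPa, so the stress path crosses the preconsolidation pressure — recompression up to σ'_p, then virgin compression beyond:
S_c = H/(1+e₀)·[C_r·log₁₀(σ'_p/σ'_0) + C_c·log₁₀(σ'_f/σ'_p)]
    = 7.1/1.66 × [0.074×log₁₀(58.6/48.758) + 0.25×log₁₀(68.886/58.6)]
    = 4.2771 × [0.005909 + 0.017558] = 0.1004 m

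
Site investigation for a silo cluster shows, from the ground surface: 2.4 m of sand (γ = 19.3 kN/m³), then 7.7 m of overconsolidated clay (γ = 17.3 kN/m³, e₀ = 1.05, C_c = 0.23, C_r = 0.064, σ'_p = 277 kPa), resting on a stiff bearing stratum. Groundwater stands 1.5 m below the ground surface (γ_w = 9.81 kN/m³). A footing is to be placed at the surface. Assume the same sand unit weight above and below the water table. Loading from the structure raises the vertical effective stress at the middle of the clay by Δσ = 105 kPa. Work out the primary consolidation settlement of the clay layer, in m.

Mid-depth of clay below the ground surface: z = 2.4 + 7.7/2 = 6.25 m.
Total vertical stress at mid-clay: σ_v = 19.3×2.4 + 17.3×3.85 = 112.93 kPa.
Pore pressure: u = 9.81×(6.25 − 1.5) = 46.598 kPa.
Initial effective stress: σ'_0 = σ_v − u = 112.93 − 46.598 = 66.332 kPa.
Final effective stress: σ'_f = 66.332 + 105 = 171.33 kPa.
σ'_f = 171.33 ≤ σ'_p = 277 kPa, so the clay remains overconsolidated and only the recompression index applies:
S_c = C_r·H/(1+e₀)·log₁₀(σ'_f/σ'_0) = 0.064×7.7/2.05×log₁₀(171.33/66.332)
    = 0.24039 × 0.41211 = 0.09907 m

S_c ≈ 0.0991 m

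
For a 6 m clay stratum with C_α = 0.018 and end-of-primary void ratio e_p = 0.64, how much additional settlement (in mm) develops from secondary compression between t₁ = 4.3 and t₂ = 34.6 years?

S_s ≈ 59.6 mm

Secondary compression: S_s = C_α·H/(1+e_p)·log₁₀(t₂/t₁)
S_s = 0.018×6/(1+0.64)×log₁₀(34.6/4.3)
    = 0.06585 × 0.9056 = 0.05964 m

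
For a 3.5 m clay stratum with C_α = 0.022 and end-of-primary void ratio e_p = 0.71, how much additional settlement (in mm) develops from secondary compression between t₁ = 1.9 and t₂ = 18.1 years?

Secondary compression: S_s = C_α·H/(1+e_p)·log₁₀(t₂/t₁)
S_s = 0.022×3.5/(1+0.71)×log₁₀(18.1/1.9)
    = 0.04503 × 0.9789 = 0.04408 m

S_s ≈ 44.1 mm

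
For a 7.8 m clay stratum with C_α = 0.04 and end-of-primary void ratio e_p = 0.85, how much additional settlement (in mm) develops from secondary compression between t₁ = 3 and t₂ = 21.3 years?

Secondary compression: S_s = C_α·H/(1+e_p)·log₁₀(t₂/t₁)
S_s = 0.04×7.8/(1+0.85)×log₁₀(21.3/3)
    = 0.1686 × 0.8513 = 0.1436 m

S_s ≈ 144 mm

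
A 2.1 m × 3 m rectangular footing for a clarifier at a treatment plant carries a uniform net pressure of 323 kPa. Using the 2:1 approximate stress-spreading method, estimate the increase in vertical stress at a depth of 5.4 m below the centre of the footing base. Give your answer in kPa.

Δσ_z ≈ 32.3 kPa

By the 2:1 method the load spreads at 1 horizontal : 2 vertical, so at depth z the loaded area has grown by z in each plan dimension:
Δσ = qBL/((B+z)(L+z)) = 323×2.1×3/((2.1+5.4)(3+5.4)) = 32.3 kPa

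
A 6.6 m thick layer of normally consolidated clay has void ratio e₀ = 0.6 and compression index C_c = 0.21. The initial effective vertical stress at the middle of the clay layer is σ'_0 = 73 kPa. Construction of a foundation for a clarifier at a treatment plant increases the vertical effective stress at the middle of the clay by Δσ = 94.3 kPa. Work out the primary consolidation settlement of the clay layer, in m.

S_c ≈ 0.312 m

Final effective stress: σ'_f = σ'_0 + Δσ = 73 + 94.3 = 167.3 kPa.
Normally consolidated clay, so the full stress increment lies on the virgin compression line:
S_c = C_c·H/(1+e₀)·log₁₀(σ'_f/σ'_0) = 0.21×6.6/(1+0.6)×log₁₀(167.3/73)
    = 0.86625 × 0.36017 = 0.312 m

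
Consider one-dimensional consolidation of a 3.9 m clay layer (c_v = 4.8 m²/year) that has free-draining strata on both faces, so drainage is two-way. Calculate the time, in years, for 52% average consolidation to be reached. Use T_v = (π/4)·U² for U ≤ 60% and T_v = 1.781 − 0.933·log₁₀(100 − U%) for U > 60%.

Drainage path length: H_d = H/2 = 1.95 m (double drainage).
U ≤ 60%: T_v = (π/4)·U² = (π/4)×0.52² = 0.21237.
t = T_v·H_d²/c_v = 0.21237×1.95²/4.8 = 0.1682 years.

t ≈ 0.168 years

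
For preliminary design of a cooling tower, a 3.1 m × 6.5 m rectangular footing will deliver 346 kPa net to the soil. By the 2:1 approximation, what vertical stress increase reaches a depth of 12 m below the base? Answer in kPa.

By the 2:1 method the load spreads at 1 horizontal : 2 vertical, so at depth z the loaded area has grown by z in each plan dimension:
Δσ = qBL/((B+z)(L+z)) = 346×3.1×6.5/((3.1+12)(6.5+12)) = 24.958 kPa

Δσ_z ≈ 25 kPa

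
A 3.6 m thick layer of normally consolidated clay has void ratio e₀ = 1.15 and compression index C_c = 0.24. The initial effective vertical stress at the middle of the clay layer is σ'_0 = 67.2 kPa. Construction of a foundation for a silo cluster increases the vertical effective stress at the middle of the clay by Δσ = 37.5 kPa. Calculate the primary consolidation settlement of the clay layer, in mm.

S_c ≈ 77.4 mm

Final effective stress: σ'_f = σ'_0 + Δσ = 67.2 + 37.5 = 104.7 kPa.
Normally consolidated clay, so the full stress increment lies on the virgin compression line:
S_c = C_c·H/(1+e₀)·log₁₀(σ'_f/σ'_0) = 0.24×3.6/(1+1.15)×log₁₀(104.7/67.2)
    = 0.40186 × 0.19258 = 0.07739 m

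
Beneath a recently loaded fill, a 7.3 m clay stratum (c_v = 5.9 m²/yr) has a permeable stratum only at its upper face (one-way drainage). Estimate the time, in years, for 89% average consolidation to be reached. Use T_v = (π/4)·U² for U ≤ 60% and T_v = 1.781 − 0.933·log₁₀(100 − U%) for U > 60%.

Drainage path length: H_d = H = 7.3 m (single drainage).
U > 60%: T_v = 1.781 − 0.933·log₁₀(100 − 89) = 0.80938.
t = T_v·H_d²/c_v = 0.80938×7.3²/5.9 = 7.31 years.

t ≈ 7.31 years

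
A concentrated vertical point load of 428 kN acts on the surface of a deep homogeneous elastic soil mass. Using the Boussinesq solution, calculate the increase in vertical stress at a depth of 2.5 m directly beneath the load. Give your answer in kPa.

Δσ_z ≈ 32.7 kPa

Boussinesq vertical stress below a point load on an elastic half-space:
Δσ_z = 3P/(2πz²) · [1 + (r/z)²]^(−5/2)
r/z = 0/2.5 = 0; [1+(r/z)²]^(−5/2) = 1.
Δσ_z = 3×428/(2π×2.5²) × 1 = 32.697 × 1 = 32.7 kPa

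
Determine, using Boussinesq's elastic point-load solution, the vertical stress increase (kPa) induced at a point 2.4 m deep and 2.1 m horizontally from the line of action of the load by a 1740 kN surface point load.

Δσ_z ≈ 34.8 kPa

Boussinesq vertical stress below a point load on an elastic half-space:
Δσ_z = 3P/(2πz²) · [1 + (r/z)²]^(−5/2)
r/z = 2.1/2.4 = 0.875; [1+(r/z)²]^(−5/2) = 0.24141.
Δσ_z = 3×1740/(2π×2.4²) × 0.24141 = 144.23 × 0.24141 = 34.82 kPa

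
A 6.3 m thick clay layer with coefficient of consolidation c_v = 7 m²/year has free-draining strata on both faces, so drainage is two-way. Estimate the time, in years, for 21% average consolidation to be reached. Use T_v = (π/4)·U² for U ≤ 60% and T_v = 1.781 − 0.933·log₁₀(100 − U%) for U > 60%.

t ≈ 0.0491 years

Drainage path length: H_d = H/2 = 3.15 m (double drainage).
U ≤ 60%: T_v = (π/4)·U² = (π/4)×0.21² = 0.034636.
t = T_v·H_d²/c_v = 0.034636×3.15²/7 = 0.0491 years.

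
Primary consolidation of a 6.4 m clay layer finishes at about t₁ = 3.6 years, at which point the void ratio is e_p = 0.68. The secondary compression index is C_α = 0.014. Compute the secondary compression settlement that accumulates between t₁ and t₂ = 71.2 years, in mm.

Secondary compression: S_s = C_α·H/(1+e_p)·log₁₀(t₂/t₁)
S_s = 0.014×6.4/(1+0.68)×log₁₀(71.2/3.6)
    = 0.05333 × 1.296 = 0.06913 m

S_s ≈ 69.1 mm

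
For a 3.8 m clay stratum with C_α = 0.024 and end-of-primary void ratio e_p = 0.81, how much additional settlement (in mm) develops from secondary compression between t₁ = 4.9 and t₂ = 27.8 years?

S_s ≈ 38 mm

Secondary compression: S_s = C_α·H/(1+e_p)·log₁₀(t₂/t₁)
S_s = 0.024×3.8/(1+0.81)×log₁₀(27.8/4.9)
    = 0.05039 × 0.7538 = 0.03798 m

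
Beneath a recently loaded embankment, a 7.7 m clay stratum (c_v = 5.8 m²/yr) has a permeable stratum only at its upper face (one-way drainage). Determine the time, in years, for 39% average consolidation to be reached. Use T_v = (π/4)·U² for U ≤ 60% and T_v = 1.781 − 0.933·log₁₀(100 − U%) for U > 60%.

Drainage path length: H_d = H = 7.7 m (single drainage).
U ≤ 60%: T_v = (π/4)·U² = (π/4)×0.39² = 0.11946.
t = T_v·H_d²/c_v = 0.11946×7.7²/5.8 = 1.221 years.

t ≈ 1.22 years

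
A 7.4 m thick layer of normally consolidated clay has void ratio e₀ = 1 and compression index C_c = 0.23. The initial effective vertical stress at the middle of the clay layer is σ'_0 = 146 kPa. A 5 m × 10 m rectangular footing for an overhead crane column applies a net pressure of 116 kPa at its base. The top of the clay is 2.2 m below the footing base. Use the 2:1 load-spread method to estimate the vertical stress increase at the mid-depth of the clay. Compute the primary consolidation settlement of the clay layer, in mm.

Mid-depth of clay below the footing base: z = 2.2 + 7.4/2 = 5.9 m.
Stress increase at mid-clay by the 2:1 spreading method:
Δσ = qBL/((B+z)(L+z)) = 116×5×10/((5+5.9)(10+5.9)) = 33.466 kPa
Final effective stress: σ'_f = σ'_0 + Δσ = 146 + 33.466 = 179.47 kPa.
Normally consolidated clay, so the full stress increment lies on the virgin compression line:
S_c = C_c·H/(1+e₀)·log₁₀(σ'_f/σ'_0) = 0.23×7.4/(1+1)×log₁₀(179.47/146)
    = 0.851 × 0.089639 = 0.07628 m

S_c ≈ 76.3 mm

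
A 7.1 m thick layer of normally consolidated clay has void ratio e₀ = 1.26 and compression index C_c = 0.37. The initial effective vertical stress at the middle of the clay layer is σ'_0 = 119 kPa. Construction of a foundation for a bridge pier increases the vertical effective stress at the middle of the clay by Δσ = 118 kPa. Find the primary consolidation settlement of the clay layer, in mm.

S_c ≈ 348 mm

Final effective stress: σ'_f = σ'_0 + Δσ = 119 + 118 = 237 kPa.
Normally consolidated clay, so the full stress increment lies on the virgin compression line:
S_c = C_c·H/(1+e₀)·log₁₀(σ'_f/σ'_0) = 0.37×7.1/(1+1.26)×log₁₀(237/119)
    = 1.1624 × 0.2992 = 0.3478 m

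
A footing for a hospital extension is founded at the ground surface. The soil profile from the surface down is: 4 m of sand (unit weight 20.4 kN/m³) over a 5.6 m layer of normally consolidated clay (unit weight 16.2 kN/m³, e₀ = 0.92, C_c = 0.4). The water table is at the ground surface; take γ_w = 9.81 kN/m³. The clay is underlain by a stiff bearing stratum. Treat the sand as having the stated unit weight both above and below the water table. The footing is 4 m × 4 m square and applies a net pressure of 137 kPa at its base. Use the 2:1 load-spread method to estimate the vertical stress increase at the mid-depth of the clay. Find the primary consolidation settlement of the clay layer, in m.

S_c ≈ 0.138 m

Mid-depth of clay below the ground surface: z = 4 + 5.6/2 = 6.8 m.
Total vertical stress at mid-clay: σ_v = 20.4×4 + 16.2×2.8 = 126.96 kPa.
Pore pressure: u = 9.81×(6.8 − 0) = 66.708 kPa.
Initial effective stress: σ'_0 = σ_v − u = 126.96 − 66.708 = 60.252 kPa.
Stress increase at mid-clay by the 2:1 spreading method:
Δσ = qBL/((B+z)(L+z)) = 137×4×4/((4+6.8)(4+6.8)) = 18.793 kPa
Final effective stress: σ'_f = σ'_0 + Δσ = 60.252 + 18.793 = 79.045 kPa.
Normally consolidated clay, so the full stress increment lies on the virgin compression line:
S_c = C_c·H/(1+e₀)·log₁₀(σ'_f/σ'_0) = 0.4×5.6/(1+0.92)×log₁₀(79.045/60.252)
    = 1.1667 × 0.1179 = 0.1376 m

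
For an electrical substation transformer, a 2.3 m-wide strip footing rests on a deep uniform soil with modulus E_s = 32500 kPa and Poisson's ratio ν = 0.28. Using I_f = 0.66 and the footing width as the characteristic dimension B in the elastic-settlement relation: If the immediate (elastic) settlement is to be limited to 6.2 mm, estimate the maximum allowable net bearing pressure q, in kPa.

q ≈ 144 kPa

S_e = q·B·(1−ν²)/E_s · I_f  ⇒  q = S_e·E_s / (B·(1−ν²)·I_f).
q = 0.0062 × 32500 / (2.3 × 0.9216 × 0.66) = 144 kPa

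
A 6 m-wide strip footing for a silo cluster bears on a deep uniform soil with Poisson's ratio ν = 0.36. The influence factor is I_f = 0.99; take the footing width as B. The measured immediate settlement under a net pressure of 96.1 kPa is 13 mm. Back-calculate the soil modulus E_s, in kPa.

S_e = q·B·(1−ν²)/E_s · I_f  ⇒  E_s = q·B·(1−ν²)·I_f / S_e.
E_s = 96.1 × 6 × 0.8704 × 0.99 / 0.013 = 38220 kPa

E_s ≈ 38200 kPa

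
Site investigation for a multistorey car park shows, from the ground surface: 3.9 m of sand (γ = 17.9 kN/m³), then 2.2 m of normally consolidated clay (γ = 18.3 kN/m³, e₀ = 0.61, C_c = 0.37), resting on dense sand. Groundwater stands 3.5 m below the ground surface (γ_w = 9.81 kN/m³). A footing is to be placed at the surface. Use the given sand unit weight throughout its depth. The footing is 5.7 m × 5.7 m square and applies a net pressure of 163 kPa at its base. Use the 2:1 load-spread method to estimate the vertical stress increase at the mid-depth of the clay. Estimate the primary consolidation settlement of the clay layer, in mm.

S_c ≈ 105 mm

Mid-depth of clay below the ground surface: z = 3.9 + 2.2/2 = 5 m.
Total vertical stress at mid-clay: σ_v = 17.9×3.9 + 18.3×1.1 = 89.94 kPa.
Pore pressure: u = 9.81×(5 − 3.5) = 14.715 kPa.
Initial effective stress: σ'_0 = σ_v − u = 89.94 − 14.715 = 75.225 kPa.
Stress increase at mid-clay by the 2:1 spreading method:
Δσ = qBL/((B+z)(L+z)) = 163×5.7×5.7/((5.7+5)(5.7+5)) = 46.256 kPa
Final effective stress: σ'_f = σ'_0 + Δσ = 75.225 + 46.256 = 121.48 kPa.
Normally consolidated clay, so the full stress increment lies on the virgin compression line:
S_c = C_c·H/(1+e₀)·log₁₀(σ'_f/σ'_0) = 0.37×2.2/(1+0.61)×log₁₀(121.48/75.225)
    = 0.50559 × 0.20814 = 0.1052 m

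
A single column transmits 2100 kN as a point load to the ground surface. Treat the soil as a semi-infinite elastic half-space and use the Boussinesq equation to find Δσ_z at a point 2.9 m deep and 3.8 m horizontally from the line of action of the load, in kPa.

Δσ_z ≈ 9.8 kPa

Boussinesq vertical stress below a point load on an elastic half-space:
Δσ_z = 3P/(2πz²) · [1 + (r/z)²]^(−5/2)
r/z = 3.8/2.9 = 1.3103; [1+(r/z)²]^(−5/2) = 0.082182.
Δσ_z = 3×2100/(2π×2.9²) × 0.082182 = 119.22 × 0.082182 = 9.798 kPa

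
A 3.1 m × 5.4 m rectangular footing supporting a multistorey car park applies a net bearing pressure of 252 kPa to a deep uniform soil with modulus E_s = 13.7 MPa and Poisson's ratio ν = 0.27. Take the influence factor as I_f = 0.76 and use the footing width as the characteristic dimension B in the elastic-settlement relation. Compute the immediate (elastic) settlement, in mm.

S_e ≈ 40.2 mm

Immediate (elastic) settlement: S_e = q·B·(1−ν²)/E_s · I_f.
E_s = 13.7 MPa = 13700 kPa.
S_e = 252 × 3.1 × (1 − 0.27²) / 13700 × 0.76
    = 252 × 3.1 × 0.9271 / 13700 × 0.76
    = 0.04018 m = 40.18 mm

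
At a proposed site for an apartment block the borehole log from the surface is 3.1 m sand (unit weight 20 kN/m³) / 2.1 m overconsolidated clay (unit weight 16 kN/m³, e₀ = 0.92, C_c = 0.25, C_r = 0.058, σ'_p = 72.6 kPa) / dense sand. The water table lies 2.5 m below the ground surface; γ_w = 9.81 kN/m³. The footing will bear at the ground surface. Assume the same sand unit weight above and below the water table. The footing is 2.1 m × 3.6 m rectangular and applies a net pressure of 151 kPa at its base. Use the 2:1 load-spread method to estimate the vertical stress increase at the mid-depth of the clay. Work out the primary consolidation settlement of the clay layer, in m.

Mid-depth of clay below the ground surface: z = 3.1 + 2.1/2 = 4.15 m.
Total vertical stress at mid-clay: σ_v = 20×3.1 + 16×1.05 = 78.8 kPa.
Pore pressure: u = 9.81×(4.15 − 2.5) = 16.186 kPa.
Initial effective stress: σ'_0 = σ_v − u = 78.8 − 16.186 = 62.614 kPa.
Stress increase at mid-clay by the 2:1 spreading method:
Δσ = qBL/((B+z)(L+z)) = 151×2.1×3.6/((2.1+4.15)(3.6+4.15)) = 23.568 kPa
Final effective stress: σ'_f = 62.614 + 23.568 = 86.182 kPa.
σ'_f = 86.182 > σ'_p = 72.6 kPa, so the stress path crosses the preconsolidation pressure — recompression up to σ'_p, then virgin compression beyond:
S_c = H/(1+e₀)·[C_r·log₁₀(σ'_p/σ'_0) + C_c·log₁₀(σ'_f/σ'_p)]
    = 2.1/1.92 × [0.058×log₁₀(72.6/62.614) + 0.25×log₁₀(86.182/72.6)]
    = 1.0938 × [0.0037274 + 0.01862] = 0.02444 m

S_c ≈ 0.0244 m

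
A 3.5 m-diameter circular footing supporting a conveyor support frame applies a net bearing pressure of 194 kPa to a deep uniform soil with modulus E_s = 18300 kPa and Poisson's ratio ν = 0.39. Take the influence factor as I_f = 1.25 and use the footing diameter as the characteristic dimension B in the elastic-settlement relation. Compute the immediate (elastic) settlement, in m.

Immediate (elastic) settlement: S_e = q·B·(1−ν²)/E_s · I_f.
S_e = 194 × 3.5 × (1 − 0.39²) / 18300 × 1.25
    = 194 × 3.5 × 0.8479 / 18300 × 1.25
    = 0.03933 m

S_e ≈ 0.0393 m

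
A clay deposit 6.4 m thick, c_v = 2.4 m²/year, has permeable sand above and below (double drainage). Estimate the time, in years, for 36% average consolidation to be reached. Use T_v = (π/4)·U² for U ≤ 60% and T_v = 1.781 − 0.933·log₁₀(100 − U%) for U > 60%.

Drainage path length: H_d = H/2 = 3.2 m (double drainage).
U ≤ 60%: T_v = (π/4)·U² = (π/4)×0.36² = 0.10179.
t = T_v·H_d²/c_v = 0.10179×3.2²/2.4 = 0.4343 years.

t ≈ 0.434 years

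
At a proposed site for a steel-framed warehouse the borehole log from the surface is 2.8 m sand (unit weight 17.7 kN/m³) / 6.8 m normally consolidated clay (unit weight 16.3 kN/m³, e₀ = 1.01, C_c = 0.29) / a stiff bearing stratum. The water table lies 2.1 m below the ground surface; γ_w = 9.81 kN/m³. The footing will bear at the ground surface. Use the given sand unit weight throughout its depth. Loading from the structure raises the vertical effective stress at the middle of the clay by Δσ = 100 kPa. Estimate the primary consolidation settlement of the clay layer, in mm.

S_c ≈ 398 mm

Mid-depth of clay below the ground surface: z = 2.8 + 6.8/2 = 6.2 m.
Total vertical stress at mid-clay: σ_v = 17.7×2.8 + 16.3×3.4 = 104.98 kPa.
Pore pressure: u = 9.81×(6.2 − 2.1) = 40.221 kPa.
Initial effective stress: σ'_0 = σ_v − u = 104.98 − 40.221 = 64.759 kPa.
Final effective stress: σ'_f = σ'_0 + Δσ = 64.759 + 100 = 164.76 kPa.
Normally consolidated clay, so the full stress increment lies on the virgin compression line:
S_c = C_c·H/(1+e₀)·log₁₀(σ'_f/σ'_0) = 0.29×6.8/(1+1.01)×log₁₀(164.76/64.759)
    = 0.98109 × 0.40555 = 0.3979 m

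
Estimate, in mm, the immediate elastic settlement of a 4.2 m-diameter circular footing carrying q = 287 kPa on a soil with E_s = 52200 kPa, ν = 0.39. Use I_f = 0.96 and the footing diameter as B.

S_e ≈ 18.8 mm

Immediate (elastic) settlement: S_e = q·B·(1−ν²)/E_s · I_f.
S_e = 287 × 4.2 × (1 − 0.39²) / 52200 × 0.96
    = 287 × 4.2 × 0.8479 / 52200 × 0.96
    = 0.0188 m = 18.8 mm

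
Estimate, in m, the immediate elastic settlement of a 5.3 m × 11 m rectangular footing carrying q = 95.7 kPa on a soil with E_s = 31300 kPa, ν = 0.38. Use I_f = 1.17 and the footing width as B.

S_e ≈ 0.0162 m

Immediate (elastic) settlement: S_e = q·B·(1−ν²)/E_s · I_f.
S_e = 95.7 × 5.3 × (1 − 0.38²) / 31300 × 1.17
    = 95.7 × 5.3 × 0.8556 / 31300 × 1.17
    = 0.01622 m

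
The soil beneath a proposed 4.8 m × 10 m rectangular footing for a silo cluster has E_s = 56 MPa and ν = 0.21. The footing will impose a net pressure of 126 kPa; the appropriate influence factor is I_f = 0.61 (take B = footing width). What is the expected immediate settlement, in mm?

S_e ≈ 6.3 mm

Immediate (elastic) settlement: S_e = q·B·(1−ν²)/E_s · I_f.
E_s = 56 MPa = 56000 kPa.
S_e = 126 × 4.8 × (1 − 0.21²) / 56000 × 0.61
    = 126 × 4.8 × 0.9559 / 56000 × 0.61
    = 0.006297 m = 6.297 mm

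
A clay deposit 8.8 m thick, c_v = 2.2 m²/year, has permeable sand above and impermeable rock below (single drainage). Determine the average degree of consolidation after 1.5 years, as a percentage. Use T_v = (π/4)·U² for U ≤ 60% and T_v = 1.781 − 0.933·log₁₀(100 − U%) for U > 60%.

Drainage path length: H_d = H = 8.8 m (single drainage).
T_v = c_v·t/H_d² = 2.2×1.5/8.8² = 0.042614.
T_v = 0.042614 corresponds to the U ≤ 60% branch:
U = √(4T_v/π) = 0.2329

U ≈ 23.3 %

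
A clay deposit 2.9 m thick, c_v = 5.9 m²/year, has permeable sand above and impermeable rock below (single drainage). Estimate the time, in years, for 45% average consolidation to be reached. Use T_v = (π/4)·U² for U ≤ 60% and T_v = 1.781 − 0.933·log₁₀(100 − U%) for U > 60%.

t ≈ 0.227 years

Drainage path length: H_d = H = 2.9 m (single drainage).
U ≤ 60%: T_v = (π/4)·U² = (π/4)×0.45² = 0.15904.
t = T_v·H_d²/c_v = 0.15904×2.9²/5.9 = 0.2267 years.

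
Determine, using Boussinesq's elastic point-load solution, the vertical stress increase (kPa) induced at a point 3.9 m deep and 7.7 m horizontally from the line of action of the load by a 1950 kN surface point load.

Δσ_z ≈ 1.15 kPa

Boussinesq vertical stress below a point load on an elastic half-space:
Δσ_z = 3P/(2πz²) · [1 + (r/z)²]^(−5/2)
r/z = 7.7/3.9 = 1.9744; [1+(r/z)²]^(−5/2) = 0.018834.
Δσ_z = 3×1950/(2π×3.9²) × 0.018834 = 61.213 × 0.018834 = 1.153 kPa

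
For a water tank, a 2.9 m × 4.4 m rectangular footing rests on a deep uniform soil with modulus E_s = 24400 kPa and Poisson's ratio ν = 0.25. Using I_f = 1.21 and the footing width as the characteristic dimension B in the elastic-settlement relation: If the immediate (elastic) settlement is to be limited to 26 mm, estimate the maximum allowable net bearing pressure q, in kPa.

S_e = q·B·(1−ν²)/E_s · I_f  ⇒  q = S_e·E_s / (B·(1−ν²)·I_f).
q = 0.026 × 24400 / (2.9 × 0.9375 × 1.21) = 192.8 kPa

q ≈ 193 kPa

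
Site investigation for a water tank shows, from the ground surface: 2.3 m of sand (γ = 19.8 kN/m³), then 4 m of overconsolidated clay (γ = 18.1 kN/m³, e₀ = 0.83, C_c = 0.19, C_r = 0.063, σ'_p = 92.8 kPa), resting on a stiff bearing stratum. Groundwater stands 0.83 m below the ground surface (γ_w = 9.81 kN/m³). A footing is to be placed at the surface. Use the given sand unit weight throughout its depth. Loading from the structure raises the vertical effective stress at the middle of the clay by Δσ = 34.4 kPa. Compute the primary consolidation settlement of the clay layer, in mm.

Mid-depth of clay below the ground surface: z = 2.3 + 4/2 = 4.3 m.
Total vertical stress at mid-clay: σ_v = 19.8×2.3 + 18.1×2 = 81.74 kPa.
Pore pressure: u = 9.81×(4.3 − 0.83) = 34.041 kPa.
Initial effective stress: σ'_0 = σ_v − u = 81.74 − 34.041 = 47.699 kPa.
Final effective stress: σ'_f = 47.699 + 34.4 = 82.099 kPa.
σ'_f = 82.099 ≤ σ'_p = 92.8 kPa, so the clay remains overconsolidated and only the recompression index applies:
S_c = C_r·H/(1+e₀)·log₁₀(σ'_f/σ'_0) = 0.063×4/1.83×log₁₀(82.099/47.699)
    = 0.13771 × 0.23583 = 0.03248 m

S_c ≈ 32.5 mm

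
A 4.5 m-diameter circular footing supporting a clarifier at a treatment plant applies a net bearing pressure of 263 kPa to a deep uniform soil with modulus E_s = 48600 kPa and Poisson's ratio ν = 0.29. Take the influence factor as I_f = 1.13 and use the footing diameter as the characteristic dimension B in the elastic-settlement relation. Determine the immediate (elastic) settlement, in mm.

S_e ≈ 25.2 mm

Immediate (elastic) settlement: S_e = q·B·(1−ν²)/E_s · I_f.
S_e = 263 × 4.5 × (1 − 0.29²) / 48600 × 1.13
    = 263 × 4.5 × 0.9159 / 48600 × 1.13
    = 0.0252 m = 25.2 mm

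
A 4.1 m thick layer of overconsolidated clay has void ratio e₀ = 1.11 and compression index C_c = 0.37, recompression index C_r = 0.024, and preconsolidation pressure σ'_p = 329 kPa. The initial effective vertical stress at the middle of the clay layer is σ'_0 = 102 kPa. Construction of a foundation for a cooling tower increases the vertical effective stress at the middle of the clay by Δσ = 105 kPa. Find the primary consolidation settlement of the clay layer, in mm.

Final effective stress: σ'_f = 102 + 105 = 207 kPa.
σ'_f = 207 ≤ σ'_p = 329 kPa, so the clay remains overconsolidated and only the recompression index applies:
S_c = C_r·H/(1+e₀)·log₁₀(σ'_f/σ'_0) = 0.024×4.1/2.11×log₁₀(207/102)
    = 0.046634 × 0.30737 = 0.01433 m

S_c ≈ 14.3 mm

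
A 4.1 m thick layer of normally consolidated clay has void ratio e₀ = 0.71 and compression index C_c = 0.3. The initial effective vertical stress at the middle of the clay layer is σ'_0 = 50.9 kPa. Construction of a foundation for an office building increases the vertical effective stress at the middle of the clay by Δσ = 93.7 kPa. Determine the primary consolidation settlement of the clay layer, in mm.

Final effective stress: σ'_f = σ'_0 + Δσ = 50.9 + 93.7 = 144.6 kPa.
Normally consolidated clay, so the full stress increment lies on the virgin compression line:
S_c = C_c·H/(1+e₀)·log₁₀(σ'_f/σ'_0) = 0.3×4.1/(1+0.71)×log₁₀(144.6/50.9)
    = 0.7193 × 0.45345 = 0.3262 m

S_c ≈ 326 mm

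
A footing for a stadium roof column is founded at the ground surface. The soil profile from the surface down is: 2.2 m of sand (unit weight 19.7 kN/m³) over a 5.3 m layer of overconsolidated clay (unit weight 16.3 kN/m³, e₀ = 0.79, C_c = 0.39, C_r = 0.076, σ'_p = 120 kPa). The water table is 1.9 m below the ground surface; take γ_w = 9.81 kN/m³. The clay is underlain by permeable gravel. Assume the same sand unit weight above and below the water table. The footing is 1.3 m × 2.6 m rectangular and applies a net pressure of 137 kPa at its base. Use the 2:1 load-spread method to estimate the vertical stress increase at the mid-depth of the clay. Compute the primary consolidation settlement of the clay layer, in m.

Mid-depth of clay below the ground surface: z = 2.2 + 5.3/2 = 4.85 m.
Total vertical stress at mid-clay: σ_v = 19.7×2.2 + 16.3×2.65 = 86.535 kPa.
Pore pressure: u = 9.81×(4.85 − 1.9) = 28.94 kPa.
Initial effective stress: σ'_0 = σ_v − u = 86.535 − 28.94 = 57.595 kPa.
Stress increase at mid-clay by the 2:1 spreading method:
Δσ = qBL/((B+z)(L+z)) = 137×1.3×2.6/((1.3+4.85)(2.6+4.85)) = 10.107 kPa
Final effective stress: σ'_f = 57.595 + 10.107 = 67.702 kPa.
σ'_f = 67.702 ≤ σ'_p = 120 kPa, so the clay remains overconsolidated and only the recompression index applies:
S_c = C_r·H/(1+e₀)·log₁₀(σ'_f/σ'_0) = 0.076×5.3/1.79×log₁₀(67.702/57.595)
    = 0.22503 × 0.070217 = 0.0158 m

S_c ≈ 0.0158 m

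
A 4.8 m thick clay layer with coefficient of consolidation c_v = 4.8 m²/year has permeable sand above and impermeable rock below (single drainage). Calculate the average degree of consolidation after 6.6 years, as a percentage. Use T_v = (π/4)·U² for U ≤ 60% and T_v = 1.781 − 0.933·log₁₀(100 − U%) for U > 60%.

U ≈ 97.3 %

Drainage path length: H_d = H = 4.8 m (single drainage).
T_v = c_v·t/H_d² = 4.8×6.6/4.8² = 1.375.
T_v = 1.375 corresponds to the U > 60% branch:
U = 1 − 10^((1.781 − T_v)/0.933)/100 = 0.9728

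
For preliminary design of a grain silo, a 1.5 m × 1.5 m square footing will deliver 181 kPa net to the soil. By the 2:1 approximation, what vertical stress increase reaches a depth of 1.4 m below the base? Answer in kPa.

By the 2:1 method the load spreads at 1 horizontal : 2 vertical, so at depth z the loaded area has grown by z in each plan dimension:
Δσ = qBL/((B+z)(L+z)) = 181×1.5×1.5/((1.5+1.4)(1.5+1.4)) = 48.424 kPa

Δσ_z ≈ 48.4 kPa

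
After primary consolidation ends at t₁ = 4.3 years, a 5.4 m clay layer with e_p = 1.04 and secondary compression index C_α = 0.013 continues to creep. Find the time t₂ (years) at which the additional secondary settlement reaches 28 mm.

t₂ ≈ 28 years

S_s = C_α·H/(1+e_p)·log₁₀(t₂/t₁) ⇒ log₁₀(t₂/t₁) = S_s·(1+e_p)/(C_α·H).
log₁₀(t₂/t₁) = 0.028 × (1+1.04) / (0.013×5.4) = 0.8137
t₂ = t₁ × 10^0.8137 = 4.3 × 6.511 = 28 years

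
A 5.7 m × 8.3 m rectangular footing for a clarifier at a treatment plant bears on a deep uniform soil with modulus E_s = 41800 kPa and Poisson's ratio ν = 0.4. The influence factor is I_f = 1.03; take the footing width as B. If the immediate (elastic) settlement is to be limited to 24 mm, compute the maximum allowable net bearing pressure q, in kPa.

S_e = q·B·(1−ν²)/E_s · I_f  ⇒  q = S_e·E_s / (B·(1−ν²)·I_f).
q = 0.024 × 41800 / (5.7 × 0.84 × 1.03) = 203.4 kPa

q ≈ 203 kPa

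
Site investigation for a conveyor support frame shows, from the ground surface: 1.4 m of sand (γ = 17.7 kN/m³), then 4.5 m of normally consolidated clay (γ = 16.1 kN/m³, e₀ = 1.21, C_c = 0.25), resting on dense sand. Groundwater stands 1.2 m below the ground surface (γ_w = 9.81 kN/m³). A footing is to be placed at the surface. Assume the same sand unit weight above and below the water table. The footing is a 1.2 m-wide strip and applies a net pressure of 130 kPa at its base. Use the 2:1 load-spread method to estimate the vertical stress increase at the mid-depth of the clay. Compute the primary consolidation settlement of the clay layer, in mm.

Mid-depth of clay below the ground surface: z = 1.4 + 4.5/2 = 3.65 m.
Total vertical stress at mid-clay: σ_v = 17.7×1.4 + 16.1×2.25 = 61.005 kPa.
Pore pressure: u = 9.81×(3.65 − 1.2) = 24.035 kPa.
Initial effective stress: σ'_0 = σ_v − u = 61.005 − 24.035 = 36.97 kPa.
Stress increase at mid-clay by the 2:1 spreading method:
Δσ = qB/(B+z) = 130×1.2/(1.2+3.65) = 32.165 kPa
Final effective stress: σ'_f = σ'_0 + Δσ = 36.97 + 32.165 = 69.135 kPa.
Normally consolidated clay, so the full stress increment lies on the virgin compression line:
S_c = C_c·H/(1+e₀)·log₁₀(σ'_f/σ'_0) = 0.25×4.5/(1+1.21)×log₁₀(69.135/36.97)
    = 0.50905 × 0.27185 = 0.1384 m

S_c ≈ 138 mm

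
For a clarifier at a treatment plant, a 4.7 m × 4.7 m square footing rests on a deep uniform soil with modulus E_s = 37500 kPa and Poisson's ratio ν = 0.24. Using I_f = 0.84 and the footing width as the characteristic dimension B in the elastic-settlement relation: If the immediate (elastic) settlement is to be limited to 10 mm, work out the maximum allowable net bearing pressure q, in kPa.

q ≈ 101 kPa

S_e = q·B·(1−ν²)/E_s · I_f  ⇒  q = S_e·E_s / (B·(1−ν²)·I_f).
q = 0.01 × 37500 / (4.7 × 0.9424 × 0.84) = 100.8 kPa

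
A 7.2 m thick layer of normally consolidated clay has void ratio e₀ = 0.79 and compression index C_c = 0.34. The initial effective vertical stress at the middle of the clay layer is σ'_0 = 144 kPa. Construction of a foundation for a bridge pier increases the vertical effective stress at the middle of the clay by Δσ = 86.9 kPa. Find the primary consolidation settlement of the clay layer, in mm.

Final effective stress: σ'_f = σ'_0 + Δσ = 144 + 86.9 = 230.9 kPa.
Normally consolidated clay, so the full stress increment lies on the virgin compression line:
S_c = C_c·H/(1+e₀)·log₁₀(σ'_f/σ'_0) = 0.34×7.2/(1+0.79)×log₁₀(230.9/144)
    = 1.3676 × 0.20506 = 0.2804 m

S_c ≈ 280 mm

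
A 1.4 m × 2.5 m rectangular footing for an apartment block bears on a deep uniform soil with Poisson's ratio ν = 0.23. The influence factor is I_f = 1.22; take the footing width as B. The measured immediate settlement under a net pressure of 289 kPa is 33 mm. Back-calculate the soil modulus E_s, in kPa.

E_s ≈ 14200 kPa

S_e = q·B·(1−ν²)/E_s · I_f  ⇒  E_s = q·B·(1−ν²)·I_f / S_e.
E_s = 289 × 1.4 × 0.9471 × 1.22 / 0.033 = 14170 kPa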